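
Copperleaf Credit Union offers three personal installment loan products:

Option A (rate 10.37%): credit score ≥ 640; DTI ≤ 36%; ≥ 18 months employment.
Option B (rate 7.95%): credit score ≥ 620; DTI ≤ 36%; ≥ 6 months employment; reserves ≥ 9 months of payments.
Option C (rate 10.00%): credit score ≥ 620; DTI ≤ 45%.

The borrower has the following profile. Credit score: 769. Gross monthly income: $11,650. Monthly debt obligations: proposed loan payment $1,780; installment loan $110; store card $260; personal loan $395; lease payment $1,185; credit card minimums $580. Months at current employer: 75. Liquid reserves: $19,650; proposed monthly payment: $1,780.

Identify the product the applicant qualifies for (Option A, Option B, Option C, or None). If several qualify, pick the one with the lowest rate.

Option C

Total debts = (1,780 + 110 + 260 + 395 + 1,185 + 580) = 4,310; DTI = 4,310/11,650 = 37%.
Reserves = 19,650/1,780 = 11.0 months.
Option A: score 769 ≥ 640; DTI 37% > 36%; employment 75 ≥ 18 mo → does not qualify.
Option B: score 769 ≥ 620; DTI 37% > 36%; employment 75 ≥ 6 mo; reserves 11.0 ≥ 9 mo → does not qualify.
Option C: score 769 ≥ 620; DTI 37% ≤ 45% → qualifies.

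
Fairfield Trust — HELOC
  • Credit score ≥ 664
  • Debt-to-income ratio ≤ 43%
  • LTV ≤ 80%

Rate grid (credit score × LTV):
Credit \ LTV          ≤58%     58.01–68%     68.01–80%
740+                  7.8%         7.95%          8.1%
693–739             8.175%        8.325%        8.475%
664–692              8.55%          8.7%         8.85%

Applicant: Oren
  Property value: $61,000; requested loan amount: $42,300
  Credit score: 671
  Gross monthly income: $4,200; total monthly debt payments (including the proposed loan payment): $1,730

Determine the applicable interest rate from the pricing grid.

8.85%

Credit score 671 ≥ 664; DTI: 1,730 ÷ 4,200 = 41.2%, within the 43% cap
Loan-to-value = 42,300/61,000 = 69.3% — pass (80% max)
Row: 671 falls in 664–692. Column: 69.3% falls in 68.01–80%. Rate = 8.85%.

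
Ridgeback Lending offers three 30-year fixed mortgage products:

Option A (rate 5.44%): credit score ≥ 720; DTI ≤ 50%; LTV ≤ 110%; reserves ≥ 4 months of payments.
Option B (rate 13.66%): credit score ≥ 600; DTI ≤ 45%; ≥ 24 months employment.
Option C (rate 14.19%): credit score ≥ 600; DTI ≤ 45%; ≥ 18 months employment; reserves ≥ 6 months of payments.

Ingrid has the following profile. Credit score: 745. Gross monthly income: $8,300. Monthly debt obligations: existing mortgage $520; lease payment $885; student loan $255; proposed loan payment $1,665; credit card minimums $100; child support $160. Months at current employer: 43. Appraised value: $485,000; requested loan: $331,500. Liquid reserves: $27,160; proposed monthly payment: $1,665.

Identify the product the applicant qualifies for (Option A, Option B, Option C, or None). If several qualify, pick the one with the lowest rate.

Option A

Total debts = (520 + 885 + 255 + 1,665 + 100 + 160) = 3,585; DTI = 3,585/8,300 = 43.2%.
LTV = 331,500/485,000 = 68.4%.
Reserves = 27,160/1,665 = 16.3 months.
Option A: score 745 ≥ 720; DTI 43.2% ≤ 50%; LTV 68.4% ≤ 110%; reserves 16.3 ≥ 4 mo → qualifies.
Option B: score 745 ≥ 600; DTI 43.2% ≤ 45%; employment 43 ≥ 24 mo → qualifies.
Option C: score 745 ≥ 600; DTI 43.2% ≤ 45%; employment 43 ≥ 18 mo; reserves 16.3 ≥ 6 mo → qualifies.
Qualifying: Option A, Option B, Option C. Lowest rate is 5.44% → Option A.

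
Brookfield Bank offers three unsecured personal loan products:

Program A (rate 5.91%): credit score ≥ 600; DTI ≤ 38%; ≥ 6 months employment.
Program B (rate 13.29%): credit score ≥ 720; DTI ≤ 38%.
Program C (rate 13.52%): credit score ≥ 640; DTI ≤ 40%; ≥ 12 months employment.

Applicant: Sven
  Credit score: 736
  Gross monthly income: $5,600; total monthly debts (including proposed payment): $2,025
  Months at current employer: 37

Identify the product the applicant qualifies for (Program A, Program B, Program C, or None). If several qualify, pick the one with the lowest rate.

DTI = 2,025/5,600 = 36.2%.
Program A: score 736 ≥ 600; DTI 36.2% ≤ 38%; employment 37 ≥ 6 mo → qualifies.
Program B: score 736 ≥ 720; DTI 36.2% ≤ 38% → qualifies.
Program C: score 736 ≥ 640; DTI 36.2% ≤ 40%; employment 37 ≥ 12 mo → qualifies.
Qualifying: Program A, Program B, Program C. Lowest rate is 5.91% → Program A.

Program A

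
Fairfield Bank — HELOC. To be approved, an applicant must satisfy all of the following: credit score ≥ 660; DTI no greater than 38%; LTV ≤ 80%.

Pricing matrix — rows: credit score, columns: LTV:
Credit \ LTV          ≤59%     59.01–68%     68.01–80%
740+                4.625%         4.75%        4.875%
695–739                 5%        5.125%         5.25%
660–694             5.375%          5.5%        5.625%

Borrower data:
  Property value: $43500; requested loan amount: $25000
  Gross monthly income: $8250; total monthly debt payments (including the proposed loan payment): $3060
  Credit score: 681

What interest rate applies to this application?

Credit score 681 ≥ 660; Debt-to-income = 3,060/8,250 = 37.1% — meets 38% limit
LTV: 25,000 ÷ 43,500 = 57.5%, within 80% cap
Score 681 is in the 660–694 band; LTV 57.5% is in the ≤59% band → 5.375%.

5.375%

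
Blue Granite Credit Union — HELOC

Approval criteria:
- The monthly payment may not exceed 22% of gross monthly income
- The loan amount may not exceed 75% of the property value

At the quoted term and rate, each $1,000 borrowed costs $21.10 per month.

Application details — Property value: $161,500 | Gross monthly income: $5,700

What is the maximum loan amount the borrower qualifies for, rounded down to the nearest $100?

$59,400

Payment cap: 22% × $5,700 = $1,254/month.
At $21.10 per $1,000, that supports 1,254/21.10 × 1,000 ≈ $59,431 → $59,400.
LTV cap: 75% × $161,500 = $121,125 → $121,100.
Binding constraint: payment-to-income.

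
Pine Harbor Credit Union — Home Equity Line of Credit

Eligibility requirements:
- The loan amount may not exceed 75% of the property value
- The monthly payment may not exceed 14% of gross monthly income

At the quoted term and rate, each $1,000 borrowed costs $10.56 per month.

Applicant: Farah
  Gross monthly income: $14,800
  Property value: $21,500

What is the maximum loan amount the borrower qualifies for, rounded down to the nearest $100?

$16,100

Payment cap: 14% × $14,800 = $2,072/month.
At $10.56 per $1,000, that supports 2,072/10.56 × 1,000 ≈ $196,212 → $196,200.
LTV cap: 75% × $21,500 = $16,125 → $16,100.
Binding constraint: loan-to-value.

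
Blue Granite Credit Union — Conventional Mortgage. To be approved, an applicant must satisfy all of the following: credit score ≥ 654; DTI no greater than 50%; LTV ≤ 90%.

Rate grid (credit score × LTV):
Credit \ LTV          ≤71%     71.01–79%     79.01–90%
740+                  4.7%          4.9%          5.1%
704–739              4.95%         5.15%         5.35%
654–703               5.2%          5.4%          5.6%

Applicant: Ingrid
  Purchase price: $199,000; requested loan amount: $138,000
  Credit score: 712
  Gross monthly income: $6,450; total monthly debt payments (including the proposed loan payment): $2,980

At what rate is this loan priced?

Credit score 712 ≥ 654; Debt-to-income = 2,980/6,450 = 46.2% — meets 50% limit
Loan-to-value = 138,000/199,000 = 69.3% — pass (90% max)
Credit 712 → row 704–739; LTV 69.3% → column ≤71%. Grid cell → 4.95%.

4.95%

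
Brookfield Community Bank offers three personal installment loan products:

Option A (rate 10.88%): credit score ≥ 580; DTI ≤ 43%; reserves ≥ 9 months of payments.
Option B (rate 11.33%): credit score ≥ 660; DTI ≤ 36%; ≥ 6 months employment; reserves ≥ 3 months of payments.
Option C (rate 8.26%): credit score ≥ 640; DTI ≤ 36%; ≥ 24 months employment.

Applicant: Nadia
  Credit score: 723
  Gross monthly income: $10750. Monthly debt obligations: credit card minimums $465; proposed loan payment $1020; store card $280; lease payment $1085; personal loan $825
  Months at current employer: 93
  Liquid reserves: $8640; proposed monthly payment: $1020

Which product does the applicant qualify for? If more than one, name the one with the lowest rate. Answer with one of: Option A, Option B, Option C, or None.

Total debts = (465 + 1,020 + 280 + 1,085 + 825) = 3,675; DTI = 3,675/10,750 = 34.2%.
Reserves = 8,640/1,020 = 8.5 months.
Option A: score 723 ≥ 580; DTI 34.2% ≤ 43%; reserves 8.5 < 9 mo → does not qualify.
Option B: score 723 ≥ 660; DTI 34.2% ≤ 36%; employment 93 ≥ 6 mo; reserves 8.5 ≥ 3 mo → qualifies.
Option C: score 723 ≥ 640; DTI 34.2% ≤ 36%; employment 93 ≥ 24 mo → qualifies.
Qualifying: Option B, Option C. Lowest rate is 8.26% → Option C.

Option C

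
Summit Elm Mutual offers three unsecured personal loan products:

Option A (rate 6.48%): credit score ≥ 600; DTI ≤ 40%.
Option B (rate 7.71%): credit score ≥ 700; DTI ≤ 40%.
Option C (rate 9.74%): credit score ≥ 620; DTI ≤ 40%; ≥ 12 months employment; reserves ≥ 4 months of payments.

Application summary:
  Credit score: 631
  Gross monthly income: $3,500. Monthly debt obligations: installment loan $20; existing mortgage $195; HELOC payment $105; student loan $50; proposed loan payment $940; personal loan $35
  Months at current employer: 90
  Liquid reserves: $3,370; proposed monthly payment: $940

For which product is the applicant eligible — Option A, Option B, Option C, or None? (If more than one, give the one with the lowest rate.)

Total debts = (20 + 195 + 105 + 50 + 940 + 35) = 1,345; DTI = 1,345/3,500 = 38.4%.
Reserves = 3,370/940 = 3.6 months.
Option A: score 631 ≥ 600; DTI 38.4% ≤ 40% → qualifies.
Option B: score 631 < 700; DTI 38.4% ≤ 40% → does not qualify.
Option C: score 631 ≥ 620; DTI 38.4% ≤ 40%; employment 90 ≥ 12 mo; reserves 3.6 < 4 mo → does not qualify.

Option A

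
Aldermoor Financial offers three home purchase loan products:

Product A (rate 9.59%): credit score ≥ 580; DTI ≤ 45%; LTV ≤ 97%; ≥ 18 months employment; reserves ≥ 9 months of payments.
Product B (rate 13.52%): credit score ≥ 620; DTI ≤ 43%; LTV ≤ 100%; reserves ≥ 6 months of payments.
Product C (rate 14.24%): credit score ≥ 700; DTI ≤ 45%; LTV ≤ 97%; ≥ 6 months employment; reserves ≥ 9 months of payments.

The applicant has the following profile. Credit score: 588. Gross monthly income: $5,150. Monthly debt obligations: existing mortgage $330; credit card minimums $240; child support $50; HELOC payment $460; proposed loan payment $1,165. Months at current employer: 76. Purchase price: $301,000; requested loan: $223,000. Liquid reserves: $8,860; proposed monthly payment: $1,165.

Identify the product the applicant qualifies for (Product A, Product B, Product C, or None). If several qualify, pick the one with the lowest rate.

Total debts = (330 + 240 + 50 + 460 + 1,165) = 2,245; DTI = 2,245/5,150 = 43.6%.
LTV = 223,000/301,000 = 74.1%.
Reserves = 8,860/1,165 = 7.6 months.
Product A: score 588 ≥ 580; DTI 43.6% ≤ 45%; LTV 74.1% ≤ 97%; employment 76 ≥ 18 mo; reserves 7.6 < 9 mo → does not qualify.
Product B: score 588 < 620; DTI 43.6% > 43%; LTV 74.1% ≤ 100%; reserves 7.6 ≥ 6 mo → does not qualify.
Product C: score 588 < 700; DTI 43.6% ≤ 45%; LTV 74.1% ≤ 97%; employment 76 ≥ 6 mo; reserves 7.6 < 9 mo → does not qualify.

None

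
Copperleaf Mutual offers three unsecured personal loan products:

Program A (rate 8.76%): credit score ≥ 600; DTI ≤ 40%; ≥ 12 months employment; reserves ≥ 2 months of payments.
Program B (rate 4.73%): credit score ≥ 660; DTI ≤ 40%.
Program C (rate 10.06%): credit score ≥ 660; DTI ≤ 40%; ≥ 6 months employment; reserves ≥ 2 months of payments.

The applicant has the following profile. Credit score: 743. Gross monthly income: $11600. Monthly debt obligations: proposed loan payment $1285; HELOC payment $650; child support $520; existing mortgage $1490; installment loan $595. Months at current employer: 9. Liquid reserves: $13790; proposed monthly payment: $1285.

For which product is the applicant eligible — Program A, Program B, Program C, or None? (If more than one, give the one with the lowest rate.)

Program B

Total debts = (1,285 + 650 + 520 + 1,490 + 595) = 4,540; DTI = 4,540/11,600 = 39.1%.
Reserves = 13,790/1,285 = 10.7 months.
Program A: score 743 ≥ 600; DTI 39.1% ≤ 40%; employment 9 < 12 mo; reserves 10.7 ≥ 2 mo → does not qualify.
Program B: score 743 ≥ 660; DTI 39.1% ≤ 40% → qualifies.
Program C: score 743 ≥ 660; DTI 39.1% ≤ 40%; employment 9 ≥ 6 mo; reserves 10.7 ≥ 2 mo → qualifies.
Qualifying: Program B, Program C. Lowest rate is 4.73% → Program B.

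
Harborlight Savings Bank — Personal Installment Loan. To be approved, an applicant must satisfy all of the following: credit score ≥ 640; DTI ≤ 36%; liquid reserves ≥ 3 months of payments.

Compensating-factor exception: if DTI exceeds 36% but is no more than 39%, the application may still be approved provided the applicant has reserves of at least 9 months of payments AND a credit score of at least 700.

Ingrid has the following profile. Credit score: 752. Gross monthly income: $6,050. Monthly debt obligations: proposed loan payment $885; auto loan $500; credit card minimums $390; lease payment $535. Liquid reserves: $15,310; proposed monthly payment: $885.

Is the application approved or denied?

Approved

Credit score 752 ≥ 640 (meets base)
Total debts = (885 + 500 + 390 + 535) = 2,310. DTI = 2,310/6,050 = 38.2% > 36% — standard DTI limit exceeded.
Reserves = 15,310/885 = 17.3 months ≥ 3
38.2% falls in the override range (36%–39%), so the compensating-factor test applies.
Reserves 17.3 ≥ 9 months; credit score 752 ≥ 700.
Both compensating conditions met → exception applies.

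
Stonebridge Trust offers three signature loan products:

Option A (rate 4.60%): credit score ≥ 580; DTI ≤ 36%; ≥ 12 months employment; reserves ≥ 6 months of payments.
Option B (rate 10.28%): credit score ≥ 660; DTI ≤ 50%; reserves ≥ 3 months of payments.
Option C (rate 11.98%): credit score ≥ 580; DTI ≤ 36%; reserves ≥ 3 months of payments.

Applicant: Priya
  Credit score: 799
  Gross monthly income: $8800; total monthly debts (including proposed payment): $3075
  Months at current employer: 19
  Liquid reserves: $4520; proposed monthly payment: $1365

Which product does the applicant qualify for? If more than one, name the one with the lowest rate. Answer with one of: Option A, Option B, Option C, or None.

Option B

DTI = 3,075/8,800 = 34.9%.
Reserves = 4,520/1,365 = 3.3 months.
Option A: score 799 ≥ 580; DTI 34.9% ≤ 36%; employment 19 ≥ 12 mo; reserves 3.3 < 6 mo → does not qualify.
Option B: score 799 ≥ 660; DTI 34.9% ≤ 50%; reserves 3.3 ≥ 3 mo → qualifies.
Option C: score 799 ≥ 580; DTI 34.9% ≤ 36%; reserves 3.3 ≥ 3 mo → qualifies.
Qualifying: Option B, Option C. Lowest rate is 10.28% → Option B.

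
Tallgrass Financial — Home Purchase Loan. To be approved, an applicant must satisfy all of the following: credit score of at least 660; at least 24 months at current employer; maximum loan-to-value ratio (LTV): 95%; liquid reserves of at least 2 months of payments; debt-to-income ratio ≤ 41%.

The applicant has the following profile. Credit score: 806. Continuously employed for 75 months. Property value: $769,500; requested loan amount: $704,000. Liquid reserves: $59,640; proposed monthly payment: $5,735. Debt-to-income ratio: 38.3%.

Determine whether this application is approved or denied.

Credit score 806 ≥ 660 (meets)
Employment 75 ≥ 24 months
LTV = 704,000/769,500 = 91.5% ≤ 95%
Reserves: 59,640 ÷ 5,735 = 10.4 months (meets 2-month minimum)
DTI 38.3% is within the 41% limit
All criteria satisfied.

Approved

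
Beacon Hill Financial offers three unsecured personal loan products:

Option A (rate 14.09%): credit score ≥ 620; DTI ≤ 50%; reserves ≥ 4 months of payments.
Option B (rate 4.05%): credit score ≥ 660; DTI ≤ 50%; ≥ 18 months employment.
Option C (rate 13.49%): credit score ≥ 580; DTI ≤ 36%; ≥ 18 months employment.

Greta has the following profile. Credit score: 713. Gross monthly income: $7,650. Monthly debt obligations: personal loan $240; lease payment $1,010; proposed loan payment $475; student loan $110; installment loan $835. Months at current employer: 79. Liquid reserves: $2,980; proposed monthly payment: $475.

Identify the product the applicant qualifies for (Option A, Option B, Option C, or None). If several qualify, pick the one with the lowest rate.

Option B

Total debts = (240 + 1,010 + 475 + 110 + 835) = 2,670; DTI = 2,670/7,650 = 34.9%.
Reserves = 2,980/475 = 6.3 months.
Option A: score 713 ≥ 620; DTI 34.9% ≤ 50%; reserves 6.3 ≥ 4 mo → qualifies.
Option B: score 713 ≥ 660; DTI 34.9% ≤ 50%; employment 79 ≥ 18 mo → qualifies.
Option C: score 713 ≥ 580; DTI 34.9% ≤ 36%; employment 79 ≥ 18 mo → qualifies.
Qualifying: Option A, Option B, Option C. Lowest rate is 4.05% → Option B.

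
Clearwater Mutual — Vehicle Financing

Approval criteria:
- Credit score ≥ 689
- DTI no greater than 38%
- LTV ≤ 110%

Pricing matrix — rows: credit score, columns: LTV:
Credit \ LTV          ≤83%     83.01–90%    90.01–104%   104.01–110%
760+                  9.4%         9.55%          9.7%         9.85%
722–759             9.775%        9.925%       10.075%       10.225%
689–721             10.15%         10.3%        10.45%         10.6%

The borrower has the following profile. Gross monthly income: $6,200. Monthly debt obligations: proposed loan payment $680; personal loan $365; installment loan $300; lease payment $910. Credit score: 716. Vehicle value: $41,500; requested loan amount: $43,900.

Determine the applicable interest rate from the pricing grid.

10.6%

Credit score 716 ≥ 689; Total monthly debts = (680 + 365 + 300 + 910) = 2,255. DTI: 2,255 ÷ 6,200 = 36.4%, within the 38% cap
Loan-to-value = 43,900/41,500 = 105.8% — pass (110% max)
Credit 716 → row 689–721; LTV 105.8% → column 104.01–110%. Grid cell → 10.6%.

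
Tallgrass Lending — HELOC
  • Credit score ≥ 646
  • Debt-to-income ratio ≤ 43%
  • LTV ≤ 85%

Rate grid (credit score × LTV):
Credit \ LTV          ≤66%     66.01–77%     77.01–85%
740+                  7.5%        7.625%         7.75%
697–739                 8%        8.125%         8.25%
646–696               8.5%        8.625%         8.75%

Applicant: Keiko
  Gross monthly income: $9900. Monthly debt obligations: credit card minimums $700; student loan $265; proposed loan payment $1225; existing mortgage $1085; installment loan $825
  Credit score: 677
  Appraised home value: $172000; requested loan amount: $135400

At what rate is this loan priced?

8.75%

Credit score 677 ≥ 646; Total monthly debts = (700 + 265 + 1,225 + 1,085 + 825) = 4,100. DTI = 4,100/9,900 = 41.4% ≤ 43%
Loan-to-value = 135,400/172,000 = 78.7% — pass (85% max)
Credit 677 → row 646–696; LTV 78.7% → column 77.01–85%. Grid cell → 8.75%.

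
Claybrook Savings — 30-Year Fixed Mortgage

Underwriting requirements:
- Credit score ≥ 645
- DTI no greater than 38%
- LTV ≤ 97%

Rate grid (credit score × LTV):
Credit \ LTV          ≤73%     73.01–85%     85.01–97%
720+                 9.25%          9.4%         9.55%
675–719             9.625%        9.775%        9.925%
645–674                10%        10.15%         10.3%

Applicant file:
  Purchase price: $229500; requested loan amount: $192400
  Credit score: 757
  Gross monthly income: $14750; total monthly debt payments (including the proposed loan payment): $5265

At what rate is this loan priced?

9.4%

Credit score 757 ≥ 645; DTI: 5,265 ÷ 14,750 = 35.7%, within the 38% cap
LTV = 192,400/229,500 = 83.8% ≤ 97%
Credit 757 → row 720+; LTV 83.8% → column 73.01–85%. Grid cell → 9.4%.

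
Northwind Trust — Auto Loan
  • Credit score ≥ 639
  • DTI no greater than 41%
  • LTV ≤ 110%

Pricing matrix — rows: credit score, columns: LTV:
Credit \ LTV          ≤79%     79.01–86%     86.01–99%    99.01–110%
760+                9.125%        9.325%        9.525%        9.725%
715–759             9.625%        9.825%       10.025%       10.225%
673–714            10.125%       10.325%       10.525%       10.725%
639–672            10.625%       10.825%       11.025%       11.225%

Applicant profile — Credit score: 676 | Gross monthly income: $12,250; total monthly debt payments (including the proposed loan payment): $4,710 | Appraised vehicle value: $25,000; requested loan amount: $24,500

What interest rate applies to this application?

Credit score 676 ≥ 639; DTI: 4,710 ÷ 12,250 = 38.4%, within the 41% cap
Loan-to-value = 24,500/25,000 = 98% — pass (110% max)
Row: 676 falls in 673–714. Column: 98% falls in 86.01–99%. Rate = 10.525%.

10.525%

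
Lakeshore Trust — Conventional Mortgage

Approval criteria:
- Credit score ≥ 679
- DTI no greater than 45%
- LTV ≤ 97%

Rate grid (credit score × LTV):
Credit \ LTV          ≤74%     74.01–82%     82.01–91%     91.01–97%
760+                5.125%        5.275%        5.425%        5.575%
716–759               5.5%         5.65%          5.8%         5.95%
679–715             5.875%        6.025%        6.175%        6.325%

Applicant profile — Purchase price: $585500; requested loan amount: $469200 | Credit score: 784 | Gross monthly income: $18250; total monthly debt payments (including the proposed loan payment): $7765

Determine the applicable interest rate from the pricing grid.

5.275%

Credit score 784 ≥ 679; Debt-to-income = 7,765/18,250 = 42.5% — meets 45% limit
Loan-to-value = 469,200/585,500 = 80.1% — pass (97% max)
Credit 784 → row 760+; LTV 80.1% → column 74.01–82%. Grid cell → 5.275%.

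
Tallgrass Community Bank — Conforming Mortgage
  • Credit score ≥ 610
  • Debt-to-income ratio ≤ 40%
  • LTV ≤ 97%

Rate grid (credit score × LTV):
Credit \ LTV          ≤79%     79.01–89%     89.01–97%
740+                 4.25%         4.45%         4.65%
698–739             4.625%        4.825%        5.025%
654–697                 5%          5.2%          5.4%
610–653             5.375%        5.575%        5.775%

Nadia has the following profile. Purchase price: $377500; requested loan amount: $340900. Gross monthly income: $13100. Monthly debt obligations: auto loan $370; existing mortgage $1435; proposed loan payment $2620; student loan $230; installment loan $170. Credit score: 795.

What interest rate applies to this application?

4.65%

Credit score 795 ≥ 610; Total monthly debts = (370 + 1,435 + 2,620 + 230 + 170) = 4,825. DTI: 4,825 ÷ 13,100 = 36.8%, within the 40% cap
LTV: 340,900 ÷ 377,500 = 90.3%, within 97% cap
Credit 795 → row 740+; LTV 90.3% → column 89.01–97%. Grid cell → 4.65%.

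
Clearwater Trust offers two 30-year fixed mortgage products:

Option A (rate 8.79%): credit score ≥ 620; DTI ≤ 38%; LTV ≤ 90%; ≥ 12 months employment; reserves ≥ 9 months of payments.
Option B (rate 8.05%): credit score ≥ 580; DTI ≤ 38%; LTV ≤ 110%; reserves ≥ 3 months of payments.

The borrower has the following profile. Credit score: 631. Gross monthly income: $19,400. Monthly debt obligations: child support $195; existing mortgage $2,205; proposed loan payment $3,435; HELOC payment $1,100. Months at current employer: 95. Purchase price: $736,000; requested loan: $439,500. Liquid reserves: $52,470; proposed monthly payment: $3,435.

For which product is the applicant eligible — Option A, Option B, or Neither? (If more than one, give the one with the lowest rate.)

Total debts = (195 + 2,205 + 3,435 + 1,100) = 6,935; DTI = 6,935/19,400 = 35.7%.
LTV = 439,500/736,000 = 59.7%.
Reserves = 52,470/3,435 = 15.3 months.
Option A: score 631 ≥ 620; DTI 35.7% ≤ 38%; LTV 59.7% ≤ 90%; employment 95 ≥ 12 mo; reserves 15.3 ≥ 9 mo → qualifies.
Option B: score 631 ≥ 580; DTI 35.7% ≤ 38%; LTV 59.7% ≤ 110%; reserves 15.3 ≥ 3 mo → qualifies.
Qualifying: Option A, Option B. Lowest rate is 8.05% → Option B.

Option B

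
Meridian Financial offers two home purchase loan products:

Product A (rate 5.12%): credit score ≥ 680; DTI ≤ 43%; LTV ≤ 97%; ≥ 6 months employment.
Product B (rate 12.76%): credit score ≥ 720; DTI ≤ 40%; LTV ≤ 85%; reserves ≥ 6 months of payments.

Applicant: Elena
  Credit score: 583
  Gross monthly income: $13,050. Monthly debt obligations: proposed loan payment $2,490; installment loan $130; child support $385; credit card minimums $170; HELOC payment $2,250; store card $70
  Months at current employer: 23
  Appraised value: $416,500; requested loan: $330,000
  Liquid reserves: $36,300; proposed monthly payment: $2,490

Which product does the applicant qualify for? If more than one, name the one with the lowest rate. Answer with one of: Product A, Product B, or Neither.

Neither

Total debts = (2,490 + 130 + 385 + 170 + 2,250 + 70) = 5,495; DTI = 5,495/13,050 = 42.1%.
LTV = 330,000/416,500 = 79.2%.
Reserves = 36,300/2,490 = 14.6 months.
Product A: score 583 < 680; DTI 42.1% ≤ 43%; LTV 79.2% ≤ 97%; employment 23 ≥ 6 mo → does not qualify.
Product B: score 583 < 720; DTI 42.1% > 40%; LTV 79.2% ≤ 85%; reserves 14.6 ≥ 6 mo → does not qualify.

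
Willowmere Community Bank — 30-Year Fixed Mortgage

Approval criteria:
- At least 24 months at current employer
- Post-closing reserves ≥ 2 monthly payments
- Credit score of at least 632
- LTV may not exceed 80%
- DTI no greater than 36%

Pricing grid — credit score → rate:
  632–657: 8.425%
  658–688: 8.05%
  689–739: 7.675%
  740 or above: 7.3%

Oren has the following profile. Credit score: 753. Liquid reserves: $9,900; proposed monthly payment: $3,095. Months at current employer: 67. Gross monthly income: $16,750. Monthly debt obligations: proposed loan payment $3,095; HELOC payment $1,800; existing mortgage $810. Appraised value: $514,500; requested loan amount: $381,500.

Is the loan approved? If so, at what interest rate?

Approved at 7.3%

Credit score 753 ≥ 632 (meets minimum)
Employment 67 ≥ 24 months
LTV: 381,500 ÷ 514,500 = 74.1%, within 80% cap
Total monthly debts = (3,095 + 1,800 + 810) = 5,705. DTI = 5,705/16,750 = 34.1% ≤ 36%
Reserves = 9,900/3,095 = 3.2 months ≥ 2
All requirements met. Score 753 falls in the 740 or above tier → 7.3%.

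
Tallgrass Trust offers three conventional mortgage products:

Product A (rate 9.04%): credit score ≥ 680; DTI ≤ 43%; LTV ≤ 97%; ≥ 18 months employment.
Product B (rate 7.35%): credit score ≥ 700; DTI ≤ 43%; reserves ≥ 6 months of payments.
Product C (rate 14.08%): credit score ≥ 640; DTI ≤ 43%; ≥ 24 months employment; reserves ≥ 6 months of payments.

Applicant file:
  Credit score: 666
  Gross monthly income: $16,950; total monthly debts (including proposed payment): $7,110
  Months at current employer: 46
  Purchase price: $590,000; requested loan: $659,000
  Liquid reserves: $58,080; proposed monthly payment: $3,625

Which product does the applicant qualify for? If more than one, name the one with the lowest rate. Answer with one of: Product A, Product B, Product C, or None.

Product C

DTI = 7,110/16,950 = 41.9%.
LTV = 659,000/590,000 = 111.7%.
Reserves = 58,080/3,625 = 16.0 months.
Product A: score 666 < 680; DTI 41.9% ≤ 43%; LTV 111.7% > 97%; employment 46 ≥ 18 mo → does not qualify.
Product B: score 666 < 700; DTI 41.9% ≤ 43%; reserves 16.0 ≥ 6 mo → does not qualify.
Product C: score 666 ≥ 640; DTI 41.9% ≤ 43%; employment 46 ≥ 24 mo; reserves 16.0 ≥ 6 mo → qualifies.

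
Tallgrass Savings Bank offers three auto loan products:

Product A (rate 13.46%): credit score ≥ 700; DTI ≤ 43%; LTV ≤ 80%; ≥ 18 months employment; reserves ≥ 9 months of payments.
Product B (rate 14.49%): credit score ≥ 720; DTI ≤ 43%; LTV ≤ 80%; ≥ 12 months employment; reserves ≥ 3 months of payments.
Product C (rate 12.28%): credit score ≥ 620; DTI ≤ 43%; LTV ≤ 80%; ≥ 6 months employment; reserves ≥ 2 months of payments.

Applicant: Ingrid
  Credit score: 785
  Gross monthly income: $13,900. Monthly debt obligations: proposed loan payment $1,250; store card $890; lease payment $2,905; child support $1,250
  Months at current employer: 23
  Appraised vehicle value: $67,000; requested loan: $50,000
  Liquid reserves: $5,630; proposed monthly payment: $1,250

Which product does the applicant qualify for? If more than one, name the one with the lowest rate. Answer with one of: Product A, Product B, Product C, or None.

Total debts = (1,250 + 890 + 2,905 + 1,250) = 6,295; DTI = 6,295/13,900 = 45.3%.
LTV = 50,000/67,000 = 74.6%.
Reserves = 5,630/1,250 = 4.5 months.
Product A: score 785 ≥ 700; DTI 45.3% > 43%; LTV 74.6% ≤ 80%; employment 23 ≥ 18 mo; reserves 4.5 < 9 mo → does not qualify.
Product B: score 785 ≥ 720; DTI 45.3% > 43%; LTV 74.6% ≤ 80%; employment 23 ≥ 12 mo; reserves 4.5 ≥ 3 mo → does not qualify.
Product C: score 785 ≥ 620; DTI 45.3% > 43%; LTV 74.6% ≤ 80%; employment 23 ≥ 6 mo; reserves 4.5 ≥ 2 mo → does not qualify.

None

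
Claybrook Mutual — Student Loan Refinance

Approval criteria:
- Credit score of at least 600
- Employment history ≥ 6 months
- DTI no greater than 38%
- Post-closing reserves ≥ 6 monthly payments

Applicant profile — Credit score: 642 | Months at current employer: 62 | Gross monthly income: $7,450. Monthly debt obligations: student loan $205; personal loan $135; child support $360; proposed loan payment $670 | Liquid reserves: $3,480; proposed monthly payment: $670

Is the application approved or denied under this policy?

Denied

Credit score 642 ≥ 600 (meets)
Employment 62 ≥ 6 months
Total monthly debts = (205 + 135 + 360 + 670) = 1,370. Debt-to-income = 1,370/7,450 = 18.4% — meets 38% limit
Reserves: 3,480 ÷ 670 = 5.2 months (below 6-month minimum)
Fails on reserves.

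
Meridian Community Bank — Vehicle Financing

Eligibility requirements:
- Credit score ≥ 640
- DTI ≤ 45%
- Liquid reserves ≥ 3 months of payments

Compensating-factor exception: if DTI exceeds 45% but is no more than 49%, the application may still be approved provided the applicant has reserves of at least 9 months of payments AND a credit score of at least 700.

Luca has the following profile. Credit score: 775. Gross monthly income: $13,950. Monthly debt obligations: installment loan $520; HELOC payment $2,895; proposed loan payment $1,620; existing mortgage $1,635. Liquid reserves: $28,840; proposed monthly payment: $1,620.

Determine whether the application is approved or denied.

Credit score 775 ≥ 640 (meets base)
Total debts = (520 + 2,895 + 1,620 + 1,635) = 6,670. DTI = 6,670/13,950 = 47.8% > 45% — standard DTI limit exceeded.
Reserves = 28,840/1,620 = 17.8 months ≥ 3
DTI 47.8% is within the 45%–49% exception band; checking compensating factors.
Override check — reserves: 17.8 mo (ok); score: 775 (ok).
Both override conditions satisfied; DTI exception granted.

Approved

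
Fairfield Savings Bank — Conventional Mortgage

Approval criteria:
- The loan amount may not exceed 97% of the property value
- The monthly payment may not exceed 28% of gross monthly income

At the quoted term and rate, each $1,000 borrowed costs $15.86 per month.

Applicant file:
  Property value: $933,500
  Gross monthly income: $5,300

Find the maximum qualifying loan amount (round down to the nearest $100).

$93,500

Payment cap: 28% × $5,300 = $1,484/month.
At $15.86 per $1,000, that supports 1,484/15.86 × 1,000 ≈ $93,568 → $93,500.
LTV cap: 97% × $933,500 = $905,495 → $905,400.
Binding constraint: payment-to-income.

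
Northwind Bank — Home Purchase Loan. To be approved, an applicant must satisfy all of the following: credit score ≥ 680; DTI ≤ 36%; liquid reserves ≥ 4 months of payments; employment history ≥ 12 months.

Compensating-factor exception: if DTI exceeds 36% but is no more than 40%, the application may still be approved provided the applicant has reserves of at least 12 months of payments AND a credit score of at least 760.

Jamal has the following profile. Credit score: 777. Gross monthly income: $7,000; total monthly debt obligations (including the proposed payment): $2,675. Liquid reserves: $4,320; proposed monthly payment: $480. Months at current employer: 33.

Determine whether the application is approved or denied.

Denied

Credit score 777 ≥ 680 (meets base)
DTI = 2,675/7,000 = 38.2% > 36% — standard DTI limit exceeded.
Reserves: 4,320 ÷ 480 = 9.0 months (meets 4-month minimum)
Employment 33 ≥ 12 months
DTI 38.2% is within the 36%–40% exception band; checking compensating factors.
Reserves 9.0 < 12 months; credit score 777 ≥ 760.
Override conditions not both satisfied; exception does not apply.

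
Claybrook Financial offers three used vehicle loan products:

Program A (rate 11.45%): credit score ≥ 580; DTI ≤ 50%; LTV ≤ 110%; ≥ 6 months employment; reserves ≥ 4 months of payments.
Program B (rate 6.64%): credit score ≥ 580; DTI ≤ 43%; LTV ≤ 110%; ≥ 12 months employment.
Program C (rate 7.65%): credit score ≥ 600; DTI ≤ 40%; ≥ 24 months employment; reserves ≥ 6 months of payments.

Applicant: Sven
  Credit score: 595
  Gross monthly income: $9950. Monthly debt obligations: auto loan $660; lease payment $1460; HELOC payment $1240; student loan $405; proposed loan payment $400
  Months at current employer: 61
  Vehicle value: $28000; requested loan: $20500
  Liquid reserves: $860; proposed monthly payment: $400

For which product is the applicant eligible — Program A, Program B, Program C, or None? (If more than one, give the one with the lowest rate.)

Total debts = (660 + 1,460 + 1,240 + 405 + 400) = 4,165; DTI = 4,165/9,950 = 41.9%.
LTV = 20,500/28,000 = 73.2%.
Reserves = 860/400 = 2.1 months.
Program A: score 595 ≥ 580; DTI 41.9% ≤ 50%; LTV 73.2% ≤ 110%; employment 61 ≥ 6 mo; reserves 2.1 < 4 mo → does not qualify.
Program B: score 595 ≥ 580; DTI 41.9% ≤ 43%; LTV 73.2% ≤ 110%; employment 61 ≥ 12 mo → qualifies.
Program C: score 595 < 600; DTI 41.9% > 40%; employment 61 ≥ 24 mo; reserves 2.1 < 6 mo → does not qualify.

Program B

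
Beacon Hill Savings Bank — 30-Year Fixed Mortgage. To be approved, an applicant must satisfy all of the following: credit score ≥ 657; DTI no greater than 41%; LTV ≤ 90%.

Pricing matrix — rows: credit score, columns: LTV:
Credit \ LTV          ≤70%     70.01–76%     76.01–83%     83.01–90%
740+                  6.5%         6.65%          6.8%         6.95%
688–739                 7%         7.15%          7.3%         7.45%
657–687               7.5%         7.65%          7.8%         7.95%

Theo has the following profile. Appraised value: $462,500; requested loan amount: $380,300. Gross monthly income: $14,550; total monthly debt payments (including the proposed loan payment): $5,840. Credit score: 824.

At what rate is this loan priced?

Credit score 824 ≥ 657; Debt-to-income = 5,840/14,550 = 40.1% — meets 41% limit
Loan-to-value = 380,300/462,500 = 82.2% — pass (90% max)
Row: 824 falls in 740+. Column: 82.2% falls in 76.01–83%. Rate = 6.8%.

6.8%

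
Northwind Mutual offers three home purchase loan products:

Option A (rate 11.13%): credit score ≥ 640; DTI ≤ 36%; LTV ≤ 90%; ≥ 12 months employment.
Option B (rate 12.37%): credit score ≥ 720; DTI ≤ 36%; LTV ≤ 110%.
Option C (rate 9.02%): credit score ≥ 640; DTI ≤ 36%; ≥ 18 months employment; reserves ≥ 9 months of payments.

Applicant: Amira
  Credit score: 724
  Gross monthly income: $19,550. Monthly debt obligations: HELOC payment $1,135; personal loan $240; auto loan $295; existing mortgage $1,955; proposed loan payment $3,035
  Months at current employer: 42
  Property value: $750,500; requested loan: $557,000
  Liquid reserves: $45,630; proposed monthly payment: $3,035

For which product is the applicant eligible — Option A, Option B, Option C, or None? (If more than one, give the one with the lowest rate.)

Option C

Total debts = (1,135 + 240 + 295 + 1,955 + 3,035) = 6,660; DTI = 6,660/19,550 = 34.1%.
LTV = 557,000/750,500 = 74.2%.
Reserves = 45,630/3,035 = 15.0 months.
Option A: score 724 ≥ 640; DTI 34.1% ≤ 36%; LTV 74.2% ≤ 90%; employment 42 ≥ 12 mo → qualifies.
Option B: score 724 ≥ 720; DTI 34.1% ≤ 36%; LTV 74.2% ≤ 110% → qualifies.
Option C: score 724 ≥ 640; DTI 34.1% ≤ 36%; employment 42 ≥ 18 mo; reserves 15.0 ≥ 9 mo → qualifies.
Qualifying: Option A, Option B, Option C. Lowest rate is 9.02% → Option C.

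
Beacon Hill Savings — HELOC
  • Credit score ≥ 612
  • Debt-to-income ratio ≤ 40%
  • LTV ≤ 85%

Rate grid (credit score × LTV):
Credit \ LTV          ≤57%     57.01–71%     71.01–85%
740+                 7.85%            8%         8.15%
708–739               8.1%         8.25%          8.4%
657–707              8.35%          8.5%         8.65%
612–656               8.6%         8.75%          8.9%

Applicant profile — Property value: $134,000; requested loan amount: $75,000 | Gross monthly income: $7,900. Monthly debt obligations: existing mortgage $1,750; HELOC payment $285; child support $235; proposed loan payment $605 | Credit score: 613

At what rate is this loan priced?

8.6%

Credit score 613 ≥ 612; Total monthly debts = (1,750 + 285 + 235 + 605) = 2,875. DTI = 2,875/7,900 = 36.4% ≤ 40%
LTV = 75,000/134,000 = 56% ≤ 85%
Score 613 is in the 612–656 band; LTV 56% is in the ≤57% band → 8.6%.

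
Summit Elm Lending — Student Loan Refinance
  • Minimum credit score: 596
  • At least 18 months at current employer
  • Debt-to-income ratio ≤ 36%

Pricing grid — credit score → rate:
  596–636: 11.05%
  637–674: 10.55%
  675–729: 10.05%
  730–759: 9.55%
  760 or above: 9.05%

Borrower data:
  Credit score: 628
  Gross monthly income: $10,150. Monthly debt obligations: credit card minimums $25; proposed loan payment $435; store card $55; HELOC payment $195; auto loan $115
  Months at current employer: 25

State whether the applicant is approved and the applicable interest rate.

Approved at 11.05%

Credit score 628 ≥ 596 (meets minimum)
Total monthly debts = (25 + 435 + 55 + 195 + 115) = 825. DTI = 825/10,150 = 8.1% ≤ 36%
Employment 25 ≥ 18 months
All requirements met. Score 628 falls in the 596–636 tier → 11.05%.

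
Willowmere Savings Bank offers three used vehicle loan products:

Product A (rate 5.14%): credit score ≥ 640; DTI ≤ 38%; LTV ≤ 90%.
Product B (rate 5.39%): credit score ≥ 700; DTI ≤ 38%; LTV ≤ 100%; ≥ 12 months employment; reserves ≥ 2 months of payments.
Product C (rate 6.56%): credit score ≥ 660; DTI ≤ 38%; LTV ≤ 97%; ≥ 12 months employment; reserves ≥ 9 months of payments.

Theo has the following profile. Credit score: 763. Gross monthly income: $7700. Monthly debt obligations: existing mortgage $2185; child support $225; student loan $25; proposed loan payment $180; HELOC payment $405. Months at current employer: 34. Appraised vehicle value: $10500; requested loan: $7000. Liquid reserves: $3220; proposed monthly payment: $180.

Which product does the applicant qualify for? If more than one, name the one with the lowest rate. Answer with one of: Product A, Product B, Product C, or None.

Total debts = (2,185 + 225 + 25 + 180 + 405) = 3,020; DTI = 3,020/7,700 = 39.2%.
LTV = 7,000/10,500 = 66.7%.
Reserves = 3,220/180 = 17.9 months.
Product A: score 763 ≥ 640; DTI 39.2% > 38%; LTV 66.7% ≤ 90% → does not qualify.
Product B: score 763 ≥ 700; DTI 39.2% > 38%; LTV 66.7% ≤ 100%; employment 34 ≥ 12 mo; reserves 17.9 ≥ 2 mo → does not qualify.
Product C: score 763 ≥ 660; DTI 39.2% > 38%; LTV 66.7% ≤ 97%; employment 34 ≥ 12 mo; reserves 17.9 ≥ 9 mo → does not qualify.

None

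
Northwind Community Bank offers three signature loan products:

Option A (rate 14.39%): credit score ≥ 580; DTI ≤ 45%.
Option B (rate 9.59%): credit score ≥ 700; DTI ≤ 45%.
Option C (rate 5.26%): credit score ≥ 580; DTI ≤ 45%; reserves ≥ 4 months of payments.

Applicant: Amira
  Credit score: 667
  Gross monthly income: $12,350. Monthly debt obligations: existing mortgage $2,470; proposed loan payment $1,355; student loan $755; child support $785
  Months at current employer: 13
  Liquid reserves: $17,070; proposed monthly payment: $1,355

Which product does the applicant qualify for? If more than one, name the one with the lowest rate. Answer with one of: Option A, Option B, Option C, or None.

Option C

Total debts = (2,470 + 1,355 + 755 + 785) = 5,365; DTI = 5,365/12,350 = 43.4%.
Reserves = 17,070/1,355 = 12.6 months.
Option A: score 667 ≥ 580; DTI 43.4% ≤ 45% → qualifies.
Option B: score 667 < 700; DTI 43.4% ≤ 45% → does not qualify.
Option C: score 667 ≥ 580; DTI 43.4% ≤ 45%; reserves 12.6 ≥ 4 mo → qualifies.
Qualifying: Option A, Option C. Lowest rate is 5.26% → Option C.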